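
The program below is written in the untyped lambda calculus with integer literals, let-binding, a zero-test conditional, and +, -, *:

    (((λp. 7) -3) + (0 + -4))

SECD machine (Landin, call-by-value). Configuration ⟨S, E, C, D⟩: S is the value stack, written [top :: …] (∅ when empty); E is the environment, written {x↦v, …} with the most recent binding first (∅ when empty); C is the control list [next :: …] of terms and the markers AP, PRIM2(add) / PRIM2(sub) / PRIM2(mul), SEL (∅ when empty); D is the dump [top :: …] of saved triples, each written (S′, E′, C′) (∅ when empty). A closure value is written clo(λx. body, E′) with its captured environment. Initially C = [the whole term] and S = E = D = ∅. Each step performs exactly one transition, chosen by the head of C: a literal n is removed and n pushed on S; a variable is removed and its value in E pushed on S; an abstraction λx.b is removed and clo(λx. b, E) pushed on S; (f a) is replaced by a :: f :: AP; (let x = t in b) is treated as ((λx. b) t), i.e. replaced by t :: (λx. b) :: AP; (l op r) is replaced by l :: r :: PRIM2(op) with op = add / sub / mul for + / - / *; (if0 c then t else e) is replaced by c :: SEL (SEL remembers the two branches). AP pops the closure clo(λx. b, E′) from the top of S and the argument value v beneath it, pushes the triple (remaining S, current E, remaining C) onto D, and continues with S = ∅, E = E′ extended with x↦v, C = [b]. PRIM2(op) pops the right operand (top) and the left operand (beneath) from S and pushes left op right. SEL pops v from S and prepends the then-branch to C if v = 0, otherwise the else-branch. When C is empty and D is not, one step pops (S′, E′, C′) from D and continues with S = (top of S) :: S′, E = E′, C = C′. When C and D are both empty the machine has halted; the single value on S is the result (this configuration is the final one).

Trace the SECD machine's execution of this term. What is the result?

[0] ⟨S=∅; E=∅; C=[(((λp. 7) -3) + (0 + -4))]; D=∅⟩
[1] ⟨S=∅; E=∅; C=[((λp. 7) -3) :: (0 + -4) :: PRIM2(add)]; D=∅⟩
[2] ⟨S=∅; E=∅; C=[-3 :: (λp. 7) :: AP :: (0 + -4) :: PRIM2(add)]; D=∅⟩
[3] ⟨S=[-3]; E=∅; C=[(λp. 7) :: AP :: (0 + -4) :: PRIM2(add)]; D=∅⟩
[4] ⟨S=[clo(λp. 7, ∅) :: -3]; E=∅; C=[AP :: (0 + -4) :: PRIM2(add)]; D=∅⟩
[5] ⟨S=∅; E={p↦-3}; C=[7]; D=[(∅, ∅, [(0 + -4) :: PRIM2(add)])]⟩
[6] ⟨S=[7]; E={p↦-3}; C=∅; D=[(∅, ∅, [(0 + -4) :: PRIM2(add)])]⟩
[7] ⟨S=[7]; E=∅; C=[(0 + -4) :: PRIM2(add)]; D=∅⟩
[8] ⟨S=[7]; E=∅; C=[0 :: -4 :: PRIM2(add) :: PRIM2(add)]; D=∅⟩
[9] ⟨S=[0 :: 7]; E=∅; C=[-4 :: PRIM2(add) :: PRIM2(add)]; D=∅⟩
[10] ⟨S=[-4 :: 0 :: 7]; E=∅; C=[PRIM2(add) :: PRIM2(add)]; D=∅⟩
[11] ⟨S=[-4 :: 7]; E=∅; C=[PRIM2(add)]; D=∅⟩
[12] ⟨S=[3]; E=∅; C=∅; D=∅⟩
→ final value 3

Answer: 3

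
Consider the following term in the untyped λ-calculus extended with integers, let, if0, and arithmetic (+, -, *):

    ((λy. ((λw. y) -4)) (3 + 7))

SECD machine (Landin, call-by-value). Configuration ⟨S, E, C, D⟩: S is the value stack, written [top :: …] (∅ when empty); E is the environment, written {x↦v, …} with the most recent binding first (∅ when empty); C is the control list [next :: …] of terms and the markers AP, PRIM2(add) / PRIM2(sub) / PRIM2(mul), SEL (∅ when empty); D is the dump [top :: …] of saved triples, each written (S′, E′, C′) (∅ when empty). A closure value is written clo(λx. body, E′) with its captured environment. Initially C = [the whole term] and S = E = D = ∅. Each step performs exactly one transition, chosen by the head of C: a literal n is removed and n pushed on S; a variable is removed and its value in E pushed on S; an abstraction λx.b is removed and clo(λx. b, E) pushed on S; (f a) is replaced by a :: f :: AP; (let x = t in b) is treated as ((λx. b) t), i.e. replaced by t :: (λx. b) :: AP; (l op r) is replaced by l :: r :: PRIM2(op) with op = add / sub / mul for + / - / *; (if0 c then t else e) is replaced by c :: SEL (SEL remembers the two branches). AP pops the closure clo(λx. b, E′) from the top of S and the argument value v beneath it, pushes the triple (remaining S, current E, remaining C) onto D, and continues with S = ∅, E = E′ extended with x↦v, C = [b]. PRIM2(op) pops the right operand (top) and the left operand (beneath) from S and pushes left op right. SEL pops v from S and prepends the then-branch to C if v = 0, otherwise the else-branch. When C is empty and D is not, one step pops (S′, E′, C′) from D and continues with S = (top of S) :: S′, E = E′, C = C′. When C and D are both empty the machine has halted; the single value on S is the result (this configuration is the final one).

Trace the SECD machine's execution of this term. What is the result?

t=0: <S=∅, E=∅, C=[((λy. ((λw. y) -4)) (3 + 7))], D=∅>
t=1: <S=∅, E=∅, C=[(3 + 7) :: (λy. ((λw. y) -4)) :: AP], D=∅>
t=2: <S=∅, E=∅, C=[3 :: 7 :: PRIM2(add) :: (λy. ((λw. y) -4)) :: AP], D=∅>
t=3: <S=[3], E=∅, C=[7 :: PRIM2(add) :: (λy. ((λw. y) -4)) :: AP], D=∅>
t=4: <S=[7 :: 3], E=∅, C=[PRIM2(add) :: (λy. ((λw. y) -4)) :: AP], D=∅>
t=5: <S=[10], E=∅, C=[(λy. ((λw. y) -4)) :: AP], D=∅>
t=6: <S=[clo(λy. ((λw. y) -4), ∅) :: 10], E=∅, C=[AP], D=∅>
t=7: <S=∅, E={y↦10}, C=[((λw. y) -4)], D=[(∅, ∅, ∅)]>
t=8: <S=∅, E={y↦10}, C=[-4 :: (λw. y) :: AP], D=[(∅, ∅, ∅)]>
t=9: <S=[-4], E={y↦10}, C=[(λw. y) :: AP], D=[(∅, ∅, ∅)]>
t=10: <S=[clo(λw. y, {y↦10}) :: -4], E={y↦10}, C=[AP], D=[(∅, ∅, ∅)]>
t=11: <S=∅, E={w↦-4, y↦10}, C=[y], D=[(∅, {y↦10}, ∅) :: (∅, ∅, ∅)]>
t=12: <S=[10], E={w↦-4, y↦10}, C=∅, D=[(∅, {y↦10}, ∅) :: (∅, ∅, ∅)]>
t=13: <S=[10], E={y↦10}, C=∅, D=[(∅, ∅, ∅)]>
t=14: <S=[10], E=∅, C=∅, D=∅>
→ final value 10

Answer: 10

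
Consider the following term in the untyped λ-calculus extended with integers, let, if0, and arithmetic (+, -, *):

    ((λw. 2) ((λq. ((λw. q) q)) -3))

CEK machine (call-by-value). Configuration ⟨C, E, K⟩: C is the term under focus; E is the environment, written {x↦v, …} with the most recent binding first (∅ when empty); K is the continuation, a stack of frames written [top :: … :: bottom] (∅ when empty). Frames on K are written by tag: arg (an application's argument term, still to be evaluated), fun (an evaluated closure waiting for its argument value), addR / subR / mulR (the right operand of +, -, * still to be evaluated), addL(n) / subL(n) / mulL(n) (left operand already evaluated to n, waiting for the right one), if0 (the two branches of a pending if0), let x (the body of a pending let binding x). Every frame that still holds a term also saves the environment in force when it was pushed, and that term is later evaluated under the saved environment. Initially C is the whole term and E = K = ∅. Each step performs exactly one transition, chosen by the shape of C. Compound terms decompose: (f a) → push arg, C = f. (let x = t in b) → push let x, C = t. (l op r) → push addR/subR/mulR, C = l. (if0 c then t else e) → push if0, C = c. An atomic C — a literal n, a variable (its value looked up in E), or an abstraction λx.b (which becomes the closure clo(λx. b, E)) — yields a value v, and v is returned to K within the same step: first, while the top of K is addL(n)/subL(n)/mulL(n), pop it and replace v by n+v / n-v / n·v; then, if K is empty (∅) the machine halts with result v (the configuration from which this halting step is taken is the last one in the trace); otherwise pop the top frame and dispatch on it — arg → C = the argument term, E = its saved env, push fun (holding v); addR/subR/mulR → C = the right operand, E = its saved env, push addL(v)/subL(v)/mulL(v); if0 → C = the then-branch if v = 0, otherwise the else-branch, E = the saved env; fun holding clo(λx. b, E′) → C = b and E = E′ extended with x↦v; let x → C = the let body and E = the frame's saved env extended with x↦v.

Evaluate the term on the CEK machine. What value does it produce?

Answer: 2

Derivation:
[0] <C=((λw. 2) ((λq. ((λw. q) q)) -3)), E=∅, K=∅>
[1] <C=(λw. 2), E=∅, K=[arg]>
[2] <C=((λq. ((λw. q) q)) -3), E=∅, K=[fun]>
[3] <C=(λq. ((λw. q) q)), E=∅, K=[arg :: fun]>
[4] <C=-3, E=∅, K=[fun :: fun]>
[5] <C=((λw. q) q), E={q↦-3}, K=[fun]>
[6] <C=(λw. q), E={q↦-3}, K=[arg :: fun]>
[7] <C=q, E={q↦-3}, K=[fun :: fun]>
[8] <C=q, E={w↦-3, q↦-3}, K=[fun]>
[9] <C=2, E={w↦-3}, K=∅>
→ final value 2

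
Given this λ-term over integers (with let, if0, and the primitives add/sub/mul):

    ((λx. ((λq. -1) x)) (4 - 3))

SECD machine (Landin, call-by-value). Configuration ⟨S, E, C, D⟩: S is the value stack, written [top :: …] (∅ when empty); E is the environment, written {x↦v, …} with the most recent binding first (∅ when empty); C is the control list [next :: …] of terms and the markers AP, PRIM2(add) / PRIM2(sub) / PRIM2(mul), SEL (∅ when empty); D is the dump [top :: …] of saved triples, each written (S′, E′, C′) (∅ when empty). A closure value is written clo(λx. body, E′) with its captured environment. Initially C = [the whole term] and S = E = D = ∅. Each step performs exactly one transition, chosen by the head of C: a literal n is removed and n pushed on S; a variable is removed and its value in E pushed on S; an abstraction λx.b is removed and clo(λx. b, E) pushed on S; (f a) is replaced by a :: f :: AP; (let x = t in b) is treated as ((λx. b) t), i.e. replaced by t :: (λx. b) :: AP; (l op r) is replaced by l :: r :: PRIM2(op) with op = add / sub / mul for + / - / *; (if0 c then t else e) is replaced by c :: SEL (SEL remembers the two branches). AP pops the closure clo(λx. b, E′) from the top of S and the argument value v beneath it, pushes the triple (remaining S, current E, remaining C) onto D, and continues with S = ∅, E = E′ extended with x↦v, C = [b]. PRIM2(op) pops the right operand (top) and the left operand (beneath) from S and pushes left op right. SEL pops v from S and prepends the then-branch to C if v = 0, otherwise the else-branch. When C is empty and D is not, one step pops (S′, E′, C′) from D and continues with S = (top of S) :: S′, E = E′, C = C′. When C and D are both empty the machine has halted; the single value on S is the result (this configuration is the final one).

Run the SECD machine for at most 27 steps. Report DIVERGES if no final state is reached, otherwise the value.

0. ⟨S=∅; E=∅; C=[((λx. ((λq. -1) x)) (4 - 3))]; D=∅⟩
1. ⟨S=∅; E=∅; C=[(4 - 3) :: (λx. ((λq. -1) x)) :: AP]; D=∅⟩
2. ⟨S=∅; E=∅; C=[4 :: 3 :: PRIM2(sub) :: (λx. ((λq. -1) x)) :: AP]; D=∅⟩
3. ⟨S=[4]; E=∅; C=[3 :: PRIM2(sub) :: (λx. ((λq. -1) x)) :: AP]; D=∅⟩
4. ⟨S=[3 :: 4]; E=∅; C=[PRIM2(sub) :: (λx. ((λq. -1) x)) :: AP]; D=∅⟩
5. ⟨S=[1]; E=∅; C=[(λx. ((λq. -1) x)) :: AP]; D=∅⟩
6. ⟨S=[clo(λx. ((λq. -1) x), ∅) :: 1]; E=∅; C=[AP]; D=∅⟩
7. ⟨S=∅; E={x↦1}; C=[((λq. -1) x)]; D=[(∅, ∅, ∅)]⟩
8. ⟨S=∅; E={x↦1}; C=[x :: (λq. -1) :: AP]; D=[(∅, ∅, ∅)]⟩
9. ⟨S=[1]; E={x↦1}; C=[(λq. -1) :: AP]; D=[(∅, ∅, ∅)]⟩
10. ⟨S=[clo(λq. -1, {x↦1}) :: 1]; E={x↦1}; C=[AP]; D=[(∅, ∅, ∅)]⟩
11. ⟨S=∅; E={q↦1, x↦1}; C=[-1]; D=[(∅, {x↦1}, ∅) :: (∅, ∅, ∅)]⟩
12. ⟨S=[-1]; E={q↦1, x↦1}; C=∅; D=[(∅, {x↦1}, ∅) :: (∅, ∅, ∅)]⟩
13. ⟨S=[-1]; E={x↦1}; C=∅; D=[(∅, ∅, ∅)]⟩
14. ⟨S=[-1]; E=∅; C=∅; D=∅⟩
→ final value -1

Answer: -1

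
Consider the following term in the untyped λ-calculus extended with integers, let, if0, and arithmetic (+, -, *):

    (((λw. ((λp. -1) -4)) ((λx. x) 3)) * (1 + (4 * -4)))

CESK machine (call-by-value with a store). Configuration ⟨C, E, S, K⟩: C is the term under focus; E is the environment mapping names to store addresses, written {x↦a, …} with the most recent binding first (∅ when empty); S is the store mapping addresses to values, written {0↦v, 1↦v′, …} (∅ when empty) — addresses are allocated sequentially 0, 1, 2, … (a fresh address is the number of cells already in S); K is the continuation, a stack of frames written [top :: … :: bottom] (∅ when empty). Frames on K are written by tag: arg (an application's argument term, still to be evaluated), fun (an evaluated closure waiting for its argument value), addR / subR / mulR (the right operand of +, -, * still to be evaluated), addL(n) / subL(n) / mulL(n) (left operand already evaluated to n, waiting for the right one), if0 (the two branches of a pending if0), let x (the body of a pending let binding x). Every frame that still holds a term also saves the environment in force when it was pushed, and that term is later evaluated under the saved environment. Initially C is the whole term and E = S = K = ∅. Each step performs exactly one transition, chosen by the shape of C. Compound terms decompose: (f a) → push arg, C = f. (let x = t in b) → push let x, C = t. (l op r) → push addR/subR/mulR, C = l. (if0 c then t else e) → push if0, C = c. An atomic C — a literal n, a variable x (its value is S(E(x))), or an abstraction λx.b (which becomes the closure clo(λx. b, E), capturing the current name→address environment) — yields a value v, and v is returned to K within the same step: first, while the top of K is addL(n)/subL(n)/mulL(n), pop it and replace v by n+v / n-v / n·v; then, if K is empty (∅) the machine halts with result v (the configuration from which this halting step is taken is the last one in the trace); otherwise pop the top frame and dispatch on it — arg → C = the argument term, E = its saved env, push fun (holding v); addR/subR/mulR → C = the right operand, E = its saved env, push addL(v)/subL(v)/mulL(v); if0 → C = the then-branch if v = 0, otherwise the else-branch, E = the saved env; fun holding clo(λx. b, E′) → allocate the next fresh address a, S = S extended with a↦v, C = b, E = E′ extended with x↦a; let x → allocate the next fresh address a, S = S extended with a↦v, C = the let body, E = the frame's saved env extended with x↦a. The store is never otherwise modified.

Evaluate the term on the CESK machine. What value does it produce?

Answer: 15

Execution trace:
0. ⟨C=(((λw. ((λp. -1) -4)) ((λx. x) 3)) * (1 + (4 * -4))); E=∅; S=∅; K=∅⟩
1. ⟨C=((λw. ((λp. -1) -4)) ((λx. x) 3)); E=∅; S=∅; K=[mulR]⟩
2. ⟨C=(λw. ((λp. -1) -4)); E=∅; S=∅; K=[arg :: mulR]⟩
3. ⟨C=((λx. x) 3); E=∅; S=∅; K=[fun :: mulR]⟩
4. ⟨C=(λx. x); E=∅; S=∅; K=[arg :: fun :: mulR]⟩
5. ⟨C=3; E=∅; S=∅; K=[fun :: fun :: mulR]⟩
6. ⟨C=x; E={x↦0}; S={0↦3}; K=[fun :: mulR]⟩
7. ⟨C=((λp. -1) -4); E={w↦1}; S={0↦3, 1↦3}; K=[mulR]⟩
8. ⟨C=(λp. -1); E={w↦1}; S={0↦3, 1↦3}; K=[arg :: mulR]⟩
9. ⟨C=-4; E={w↦1}; S={0↦3, 1↦3}; K=[fun :: mulR]⟩
10. ⟨C=-1; E={p↦2, w↦1}; S={0↦3, 1↦3, 2↦-4}; K=[mulR]⟩
11. ⟨C=(1 + (4 * -4)); E=∅; S={0↦3, 1↦3, 2↦-4}; K=[mulL(-1)]⟩
12. ⟨C=1; E=∅; S={0↦3, 1↦3, 2↦-4}; K=[addR :: mulL(-1)]⟩
13. ⟨C=(4 * -4); E=∅; S={0↦3, 1↦3, 2↦-4}; K=[addL(1) :: mulL(-1)]⟩
14. ⟨C=4; E=∅; S={0↦3, 1↦3, 2↦-4}; K=[mulR :: addL(1) :: mulL(-1)]⟩
15. ⟨C=-4; E=∅; S={0↦3, 1↦3, 2↦-4}; K=[mulL(4) :: addL(1) :: mulL(-1)]⟩
→ final value 15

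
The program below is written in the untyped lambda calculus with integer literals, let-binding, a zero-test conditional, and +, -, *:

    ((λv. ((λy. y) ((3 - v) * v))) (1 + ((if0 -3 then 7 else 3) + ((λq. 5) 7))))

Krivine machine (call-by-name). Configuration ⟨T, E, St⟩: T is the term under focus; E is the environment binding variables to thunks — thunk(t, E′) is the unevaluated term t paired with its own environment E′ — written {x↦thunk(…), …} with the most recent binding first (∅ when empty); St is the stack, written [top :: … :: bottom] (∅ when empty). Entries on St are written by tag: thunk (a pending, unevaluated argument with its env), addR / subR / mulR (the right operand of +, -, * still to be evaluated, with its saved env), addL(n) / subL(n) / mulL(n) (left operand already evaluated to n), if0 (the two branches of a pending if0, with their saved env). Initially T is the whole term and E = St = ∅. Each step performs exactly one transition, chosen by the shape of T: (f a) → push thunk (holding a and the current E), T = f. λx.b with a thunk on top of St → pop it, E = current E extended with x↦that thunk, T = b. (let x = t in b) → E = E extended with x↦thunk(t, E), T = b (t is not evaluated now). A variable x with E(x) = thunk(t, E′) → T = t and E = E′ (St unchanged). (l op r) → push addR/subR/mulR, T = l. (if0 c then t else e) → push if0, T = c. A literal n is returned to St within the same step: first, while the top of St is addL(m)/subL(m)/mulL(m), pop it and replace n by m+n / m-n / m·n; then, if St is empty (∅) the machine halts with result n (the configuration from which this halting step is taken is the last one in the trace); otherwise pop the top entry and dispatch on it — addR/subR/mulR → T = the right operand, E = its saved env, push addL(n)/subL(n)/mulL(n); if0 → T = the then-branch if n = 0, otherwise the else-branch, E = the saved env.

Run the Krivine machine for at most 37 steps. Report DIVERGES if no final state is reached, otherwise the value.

Answer: -54

Execution trace:
step 0: ⟨T=((λv. ((λy. y) ((3 - v) * v))) (1 + ((if0 -3 then 7 else 3) + ((λq. 5) 7)))); E=∅; St=∅⟩
step 1: ⟨T=(λv. ((λy. y) ((3 - v) * v))); E=∅; St=[thunk]⟩
step 2: ⟨T=((λy. y) ((3 - v) * v)); E={v↦thunk((1 + ((if0 -3 then 7 else 3) + ((λq. 5) 7))), ∅)}; St=∅⟩
step 3: ⟨T=(λy. y); E={v↦thunk((1 + ((if0 -3 then 7 else 3) + ((λq. 5) 7))), ∅)}; St=[thunk]⟩
step 4: ⟨T=y; E={y↦thunk(((3 - v) * v), {v↦thunk((1 + ((if0 -3 then 7 else 3) + ((λq. 5) 7))), ∅)}), v↦thunk((1 + ((if0 -3 then 7 else 3) + ((λq. 5) 7))), ∅)}; St=∅⟩
step 5: ⟨T=((3 - v) * v); E={v↦thunk((1 + ((if0 -3 then 7 else 3) + ((λq. 5) 7))), ∅)}; St=∅⟩
step 6: ⟨T=(3 - v); E={v↦thunk((1 + ((if0 -3 then 7 else 3) + ((λq. 5) 7))), ∅)}; St=[mulR]⟩
step 7: ⟨T=3; E={v↦thunk((1 + ((if0 -3 then 7 else 3) + ((λq. 5) 7))), ∅)}; St=[subR :: mulR]⟩
step 8: ⟨T=v; E={v↦thunk((1 + ((if0 -3 then 7 else 3) + ((λq. 5) 7))), ∅)}; St=[subL(3) :: mulR]⟩
step 9: ⟨T=(1 + ((if0 -3 then 7 else 3) + ((λq. 5) 7))); E=∅; St=[subL(3) :: mulR]⟩
step 10: ⟨T=1; E=∅; St=[addR :: subL(3) :: mulR]⟩
step 11: ⟨T=((if0 -3 then 7 else 3) + ((λq. 5) 7)); E=∅; St=[addL(1) :: subL(3) :: mulR]⟩
step 12: ⟨T=(if0 -3 then 7 else 3); E=∅; St=[addR :: addL(1) :: subL(3) :: mulR]⟩
step 13: ⟨T=-3; E=∅; St=[if0 :: addR :: addL(1) :: subL(3) :: mulR]⟩
step 14: ⟨T=3; E=∅; St=[addR :: addL(1) :: subL(3) :: mulR]⟩
step 15: ⟨T=((λq. 5) 7); E=∅; St=[addL(3) :: addL(1) :: subL(3) :: mulR]⟩
step 16: ⟨T=(λq. 5); E=∅; St=[thunk :: addL(3) :: addL(1) :: subL(3) :: mulR]⟩
step 17: ⟨T=5; E={q↦thunk(7, ∅)}; St=[addL(3) :: addL(1) :: subL(3) :: mulR]⟩
step 18: ⟨T=v; E={v↦thunk((1 + ((if0 -3 then 7 else 3) + ((λq. 5) 7))), ∅)}; St=[mulL(-6)]⟩
step 19: ⟨T=(1 + ((if0 -3 then 7 else 3) + ((λq. 5) 7))); E=∅; St=[mulL(-6)]⟩
step 20: ⟨T=1; E=∅; St=[addR :: mulL(-6)]⟩
step 21: ⟨T=((if0 -3 then 7 else 3) + ((λq. 5) 7)); E=∅; St=[addL(1) :: mulL(-6)]⟩
step 22: ⟨T=(if0 -3 then 7 else 3); E=∅; St=[addR :: addL(1) :: mulL(-6)]⟩
step 23: ⟨T=-3; E=∅; St=[if0 :: addR :: addL(1) :: mulL(-6)]⟩
step 24: ⟨T=3; E=∅; St=[addR :: addL(1) :: mulL(-6)]⟩
step 25: ⟨T=((λq. 5) 7); E=∅; St=[addL(3) :: addL(1) :: mulL(-6)]⟩
step 26: ⟨T=(λq. 5); E=∅; St=[thunk :: addL(3) :: addL(1) :: mulL(-6)]⟩
step 27: ⟨T=5; E={q↦thunk(7, ∅)}; St=[addL(3) :: addL(1) :: mulL(-6)]⟩
→ final value -54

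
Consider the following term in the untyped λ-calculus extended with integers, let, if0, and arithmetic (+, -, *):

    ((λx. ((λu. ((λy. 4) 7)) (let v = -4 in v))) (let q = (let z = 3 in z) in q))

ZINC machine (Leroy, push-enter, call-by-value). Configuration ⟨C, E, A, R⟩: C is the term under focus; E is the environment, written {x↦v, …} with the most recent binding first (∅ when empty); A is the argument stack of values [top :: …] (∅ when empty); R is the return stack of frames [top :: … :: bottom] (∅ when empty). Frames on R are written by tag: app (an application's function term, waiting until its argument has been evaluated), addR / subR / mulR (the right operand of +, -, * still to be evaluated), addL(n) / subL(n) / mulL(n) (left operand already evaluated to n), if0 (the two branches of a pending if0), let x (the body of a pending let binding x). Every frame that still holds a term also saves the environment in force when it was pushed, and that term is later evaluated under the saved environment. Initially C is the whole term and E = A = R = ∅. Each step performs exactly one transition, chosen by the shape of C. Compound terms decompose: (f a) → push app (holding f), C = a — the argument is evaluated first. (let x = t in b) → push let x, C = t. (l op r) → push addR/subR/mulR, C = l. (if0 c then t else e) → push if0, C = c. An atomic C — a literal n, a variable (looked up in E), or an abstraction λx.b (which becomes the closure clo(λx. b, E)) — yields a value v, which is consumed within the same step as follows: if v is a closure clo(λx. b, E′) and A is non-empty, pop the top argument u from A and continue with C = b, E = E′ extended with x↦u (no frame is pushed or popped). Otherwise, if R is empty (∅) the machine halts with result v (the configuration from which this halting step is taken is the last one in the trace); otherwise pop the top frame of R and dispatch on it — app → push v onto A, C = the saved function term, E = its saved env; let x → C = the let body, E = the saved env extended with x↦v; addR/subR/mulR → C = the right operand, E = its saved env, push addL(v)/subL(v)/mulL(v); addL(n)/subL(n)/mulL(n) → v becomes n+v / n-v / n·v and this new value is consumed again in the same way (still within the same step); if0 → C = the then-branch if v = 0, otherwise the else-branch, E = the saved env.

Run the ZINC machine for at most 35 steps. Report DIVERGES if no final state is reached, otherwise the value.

Answer: 4

Execution trace:
step 0: ⟨C=((λx. ((λu. ((λy. 4) 7)) (let v = -4 in v))) (let q = (let z = 3 in z) in q)); E=∅; A=∅; R=∅⟩
step 1: ⟨C=(let q = (let z = 3 in z) in q); E=∅; A=∅; R=[app]⟩
step 2: ⟨C=(let z = 3 in z); E=∅; A=∅; R=[let q :: app]⟩
step 3: ⟨C=3; E=∅; A=∅; R=[let z :: let q :: app]⟩
step 4: ⟨C=z; E={z↦3}; A=∅; R=[let q :: app]⟩
step 5: ⟨C=q; E={q↦3}; A=∅; R=[app]⟩
step 6: ⟨C=(λx. ((λu. ((λy. 4) 7)) (let v = -4 in v))); E=∅; A=[3]; R=∅⟩
step 7: ⟨C=((λu. ((λy. 4) 7)) (let v = -4 in v)); E={x↦3}; A=∅; R=∅⟩
step 8: ⟨C=(let v = -4 in v); E={x↦3}; A=∅; R=[app]⟩
step 9: ⟨C=-4; E={x↦3}; A=∅; R=[let v :: app]⟩
step 10: ⟨C=v; E={v↦-4, x↦3}; A=∅; R=[app]⟩
step 11: ⟨C=(λu. ((λy. 4) 7)); E={x↦3}; A=[-4]; R=∅⟩
step 12: ⟨C=((λy. 4) 7); E={u↦-4, x↦3}; A=∅; R=∅⟩
step 13: ⟨C=7; E={u↦-4, x↦3}; A=∅; R=[app]⟩
step 14: ⟨C=(λy. 4); E={u↦-4, x↦3}; A=[7]; R=∅⟩
step 15: ⟨C=4; E={y↦7, u↦-4, x↦3}; A=∅; R=∅⟩
→ final value 4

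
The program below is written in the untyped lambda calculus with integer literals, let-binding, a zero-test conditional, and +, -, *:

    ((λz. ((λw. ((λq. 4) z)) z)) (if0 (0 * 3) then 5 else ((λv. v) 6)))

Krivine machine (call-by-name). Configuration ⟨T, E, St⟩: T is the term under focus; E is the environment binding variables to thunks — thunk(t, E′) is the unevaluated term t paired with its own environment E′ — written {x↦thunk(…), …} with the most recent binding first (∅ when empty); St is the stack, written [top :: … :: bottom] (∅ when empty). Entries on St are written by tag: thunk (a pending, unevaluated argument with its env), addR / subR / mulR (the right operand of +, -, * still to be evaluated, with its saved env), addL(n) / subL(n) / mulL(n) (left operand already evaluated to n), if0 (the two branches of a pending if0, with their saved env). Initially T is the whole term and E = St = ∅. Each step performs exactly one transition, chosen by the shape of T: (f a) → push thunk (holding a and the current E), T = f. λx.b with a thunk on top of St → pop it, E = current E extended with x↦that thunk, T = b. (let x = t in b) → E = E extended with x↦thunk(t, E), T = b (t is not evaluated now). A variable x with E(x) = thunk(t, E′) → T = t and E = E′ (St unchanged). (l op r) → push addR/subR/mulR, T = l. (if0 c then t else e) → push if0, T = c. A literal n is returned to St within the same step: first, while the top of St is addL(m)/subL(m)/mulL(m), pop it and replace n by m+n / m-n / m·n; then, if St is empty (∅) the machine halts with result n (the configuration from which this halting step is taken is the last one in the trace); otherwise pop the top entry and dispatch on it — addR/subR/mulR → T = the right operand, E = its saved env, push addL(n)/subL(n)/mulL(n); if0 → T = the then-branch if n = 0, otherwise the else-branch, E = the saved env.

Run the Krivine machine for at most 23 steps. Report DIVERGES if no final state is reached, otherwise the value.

0. <T=((λz. ((λw. ((λq. 4) z)) z)) (if0 (0 * 3) then 5 else ((λv. v) 6))), E=∅, St=∅>
1. <T=(λz. ((λw. ((λq. 4) z)) z)), E=∅, St=[thunk]>
2. <T=((λw. ((λq. 4) z)) z), E={z↦thunk((if0 (0 * 3) then 5 else ((λv. v) 6)), ∅)}, St=∅>
3. <T=(λw. ((λq. 4) z)), E={z↦thunk((if0 (0 * 3) then 5 else ((λv. v) 6)), ∅)}, St=[thunk]>
4. <T=((λq. 4) z), E={w↦thunk(z, {z↦thunk((if0 (0 * 3) then 5 else ((λv. v) 6)), ∅)}), z↦thunk((if0 (0 * 3) then 5 else ((λv. v) 6)), ∅)}, St=∅>
5. <T=(λq. 4), E={w↦thunk(z, {z↦thunk((if0 (0 * 3) then 5 else ((λv. v) 6)), ∅)}), z↦thunk((if0 (0 * 3) then 5 else ((λv. v) 6)), ∅)}, St=[thunk]>
6. <T=4, E={q↦thunk(z, {w↦thunk(z, {z↦thunk((if0 (0 * 3) then 5 else ((λv. v) 6)), ∅)}), z↦thunk((if0 (0 * 3) then 5 else ((λv. v) 6)), ∅)}), w↦thunk(z, {z↦thunk((if0 (0 * 3) then 5 else ((λv. v) 6)), ∅)}), z↦thunk((if0 (0 * 3) then 5 else ((λv. v) 6)), ∅)}, St=∅>
→ final value 4

Answer: 4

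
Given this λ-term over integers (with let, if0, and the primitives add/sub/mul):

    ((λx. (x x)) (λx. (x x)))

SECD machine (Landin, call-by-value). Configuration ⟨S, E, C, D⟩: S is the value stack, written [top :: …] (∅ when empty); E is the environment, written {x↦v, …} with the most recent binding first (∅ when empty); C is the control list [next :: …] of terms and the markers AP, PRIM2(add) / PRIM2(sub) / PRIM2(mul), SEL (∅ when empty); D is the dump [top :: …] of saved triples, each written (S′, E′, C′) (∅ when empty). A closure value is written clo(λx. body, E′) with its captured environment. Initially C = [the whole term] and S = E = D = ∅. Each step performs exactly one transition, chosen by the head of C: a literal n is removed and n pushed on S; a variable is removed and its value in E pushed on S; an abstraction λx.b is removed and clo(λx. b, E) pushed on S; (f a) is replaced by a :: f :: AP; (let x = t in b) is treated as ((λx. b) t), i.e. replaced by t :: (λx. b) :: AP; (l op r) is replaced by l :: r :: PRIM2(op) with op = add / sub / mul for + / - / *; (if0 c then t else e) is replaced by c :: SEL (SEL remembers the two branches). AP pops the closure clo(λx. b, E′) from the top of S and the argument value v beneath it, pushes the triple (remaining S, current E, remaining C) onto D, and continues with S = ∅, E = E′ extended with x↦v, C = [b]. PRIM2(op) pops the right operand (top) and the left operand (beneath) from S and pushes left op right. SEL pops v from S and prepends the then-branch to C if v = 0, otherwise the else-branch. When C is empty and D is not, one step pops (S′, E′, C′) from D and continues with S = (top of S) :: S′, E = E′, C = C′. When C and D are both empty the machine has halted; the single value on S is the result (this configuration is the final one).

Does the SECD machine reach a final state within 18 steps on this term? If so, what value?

step 0: <S=∅, E=∅, C=[((λx. (x x)) (λx. (x x)))], D=∅>
step 1: <S=∅, E=∅, C=[(λx. (x x)) :: (λx. (x x)) :: AP], D=∅>
step 2: <S=[clo(λx. (x x), ∅)], E=∅, C=[(λx. (x x)) :: AP], D=∅>
step 3: <S=[clo(λx. (x x), ∅) :: clo(λx. (x x), ∅)], E=∅, C=[AP], D=∅>
step 4: <S=∅, E={x↦clo(λx. (x x), ∅)}, C=[(x x)], D=[(∅, ∅, ∅)]>
step 5: <S=∅, E={x↦clo(λx. (x x), ∅)}, C=[x :: x :: AP], D=[(∅, ∅, ∅)]>
step 6: <S=[clo(λx. (x x), ∅)], E={x↦clo(λx. (x x), ∅)}, C=[x :: AP], D=[(∅, ∅, ∅)]>
step 7: <S=[clo(λx. (x x), ∅) :: clo(λx. (x x), ∅)], E={x↦clo(λx. (x x), ∅)}, C=[AP], D=[(∅, ∅, ∅)]>
step 8: <S=∅, E={x↦clo(λx. (x x), ∅)}, C=[(x x)], D=[(∅, {x↦clo(λx. (x x), ∅)}, ∅) :: (∅, ∅, ∅)]>
step 9: <S=∅, E={x↦clo(λx. (x x), ∅)}, C=[x :: x :: AP], D=[(∅, {x↦clo(λx. (x x), ∅)}, ∅) :: (∅, ∅, ∅)]>
step 10: <S=[clo(λx. (x x), ∅)], E={x↦clo(λx. (x x), ∅)}, C=[x :: AP], D=[(∅, {x↦clo(λx. (x x), ∅)}, ∅) :: (∅, ∅, ∅)]>
step 11: <S=[clo(λx. (x x), ∅) :: clo(λx. (x x), ∅)], E={x↦clo(λx. (x x), ∅)}, C=[AP], D=[(∅, {x↦clo(λx. (x x), ∅)}, ∅) :: (∅, ∅, ∅)]>
step 12: <S=∅, E={x↦clo(λx. (x x), ∅)}, C=[(x x)], D=[(∅, {x↦clo(λx. (x x), ∅)}, ∅) :: (∅, {x↦clo(λx. (x x), ∅)}, ∅) :: (∅, ∅, ∅)]>
step 13: <S=∅, E={x↦clo(λx. (x x), ∅)}, C=[x :: x :: AP], D=[(∅, {x↦clo(λx. (x x), ∅)}, ∅) :: (∅, {x↦clo(λx. (x x), ∅)}, ∅) :: (∅, ∅, ∅)]>
step 14: <S=[clo(λx. (x x), ∅)], E={x↦clo(λx. (x x), ∅)}, C=[x :: AP], D=[(∅, {x↦clo(λx. (x x), ∅)}, ∅) :: (∅, {x↦clo(λx. (x x), ∅)}, ∅) :: (∅, ∅, ∅)]>
step 15: <S=[clo(λx. (x x), ∅) :: clo(λx. (x x), ∅)], E={x↦clo(λx. (x x), ∅)}, C=[AP], D=[(∅, {x↦clo(λx. (x x), ∅)}, ∅) :: (∅, {x↦clo(λx. (x x), ∅)}, ∅) :: (∅, ∅, ∅)]>
step 16: <S=∅, E={x↦clo(λx. (x x), ∅)}, C=[(x x)], D=[(∅, {x↦clo(λx. (x x), ∅)}, ∅) :: (∅, {x↦clo(λx. (x x), ∅)}, ∅) :: (∅, {x↦clo(λx. (x x), ∅)}, ∅) :: (∅, ∅, ∅)]>
step 17: <S=∅, E={x↦clo(λx. (x x), ∅)}, C=[x :: x :: AP], D=[(∅, {x↦clo(λx. (x x), ∅)}, ∅) :: (∅, {x↦clo(λx. (x x), ∅)}, ∅) :: (∅, {x↦clo(λx. (x x), ∅)}, ∅) :: (∅, ∅, ∅)]>
step 18: <S=[clo(λx. (x x), ∅)], E={x↦clo(λx. (x x), ∅)}, C=[x :: AP], D=[(∅, {x↦clo(λx. (x x), ∅)}, ∅) :: (∅, {x↦clo(λx. (x x), ∅)}, ∅) :: (∅, {x↦clo(λx. (x x), ∅)}, ∅) :: (∅, ∅, ∅)]>
→ 18 transitions taken and the configuration is still not final: no result within 18 steps

Answer: DIVERGES (no final state within 18 steps)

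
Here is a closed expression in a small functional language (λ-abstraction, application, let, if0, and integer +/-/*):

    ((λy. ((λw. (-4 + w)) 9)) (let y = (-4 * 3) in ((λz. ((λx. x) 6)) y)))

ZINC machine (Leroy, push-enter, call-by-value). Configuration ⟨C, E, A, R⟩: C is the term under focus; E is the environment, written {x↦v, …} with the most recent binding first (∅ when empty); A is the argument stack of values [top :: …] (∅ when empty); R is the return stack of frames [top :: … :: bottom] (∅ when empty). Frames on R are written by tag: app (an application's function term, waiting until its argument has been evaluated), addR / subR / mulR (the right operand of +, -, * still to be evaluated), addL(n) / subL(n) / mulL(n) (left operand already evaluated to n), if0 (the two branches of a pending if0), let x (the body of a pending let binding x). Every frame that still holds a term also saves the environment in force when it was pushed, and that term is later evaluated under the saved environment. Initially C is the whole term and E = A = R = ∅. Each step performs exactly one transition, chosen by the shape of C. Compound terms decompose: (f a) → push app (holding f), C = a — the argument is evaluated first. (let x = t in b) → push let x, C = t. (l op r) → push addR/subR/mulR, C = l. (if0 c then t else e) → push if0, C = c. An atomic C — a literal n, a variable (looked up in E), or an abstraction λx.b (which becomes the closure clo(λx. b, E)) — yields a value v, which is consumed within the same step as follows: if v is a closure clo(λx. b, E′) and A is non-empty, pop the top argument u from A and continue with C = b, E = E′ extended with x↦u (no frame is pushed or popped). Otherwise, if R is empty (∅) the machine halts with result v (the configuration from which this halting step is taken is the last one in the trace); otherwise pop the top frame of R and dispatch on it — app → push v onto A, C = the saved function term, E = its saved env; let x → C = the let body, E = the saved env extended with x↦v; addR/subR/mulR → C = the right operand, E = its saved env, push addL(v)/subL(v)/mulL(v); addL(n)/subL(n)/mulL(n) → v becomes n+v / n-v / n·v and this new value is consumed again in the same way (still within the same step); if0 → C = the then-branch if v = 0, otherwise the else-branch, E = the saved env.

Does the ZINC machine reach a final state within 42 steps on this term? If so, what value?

0. <C=((λy. ((λw. (-4 + w)) 9)) (let y = (-4 * 3) in ((λz. ((λx. x) 6)) y))), E=∅, A=∅, R=∅>
1. <C=(let y = (-4 * 3) in ((λz. ((λx. x) 6)) y)), E=∅, A=∅, R=[app]>
2. <C=(-4 * 3), E=∅, A=∅, R=[let y :: app]>
3. <C=-4, E=∅, A=∅, R=[mulR :: let y :: app]>
4. <C=3, E=∅, A=∅, R=[mulL(-4) :: let y :: app]>
5. <C=((λz. ((λx. x) 6)) y), E={y↦-12}, A=∅, R=[app]>
6. <C=y, E={y↦-12}, A=∅, R=[app :: app]>
7. <C=(λz. ((λx. x) 6)), E={y↦-12}, A=[-12], R=[app]>
8. <C=((λx. x) 6), E={z↦-12, y↦-12}, A=∅, R=[app]>
9. <C=6, E={z↦-12, y↦-12}, A=∅, R=[app :: app]>
10. <C=(λx. x), E={z↦-12, y↦-12}, A=[6], R=[app]>
11. <C=x, E={x↦6, z↦-12, y↦-12}, A=∅, R=[app]>
12. <C=(λy. ((λw. (-4 + w)) 9)), E=∅, A=[6], R=∅>
13. <C=((λw. (-4 + w)) 9), E={y↦6}, A=∅, R=∅>
14. <C=9, E={y↦6}, A=∅, R=[app]>
15. <C=(λw. (-4 + w)), E={y↦6}, A=[9], R=∅>
16. <C=(-4 + w), E={w↦9, y↦6}, A=∅, R=∅>
17. <C=-4, E={w↦9, y↦6}, A=∅, R=[addR]>
18. <C=w, E={w↦9, y↦6}, A=∅, R=[addL(-4)]>
→ final value 5

Answer: 5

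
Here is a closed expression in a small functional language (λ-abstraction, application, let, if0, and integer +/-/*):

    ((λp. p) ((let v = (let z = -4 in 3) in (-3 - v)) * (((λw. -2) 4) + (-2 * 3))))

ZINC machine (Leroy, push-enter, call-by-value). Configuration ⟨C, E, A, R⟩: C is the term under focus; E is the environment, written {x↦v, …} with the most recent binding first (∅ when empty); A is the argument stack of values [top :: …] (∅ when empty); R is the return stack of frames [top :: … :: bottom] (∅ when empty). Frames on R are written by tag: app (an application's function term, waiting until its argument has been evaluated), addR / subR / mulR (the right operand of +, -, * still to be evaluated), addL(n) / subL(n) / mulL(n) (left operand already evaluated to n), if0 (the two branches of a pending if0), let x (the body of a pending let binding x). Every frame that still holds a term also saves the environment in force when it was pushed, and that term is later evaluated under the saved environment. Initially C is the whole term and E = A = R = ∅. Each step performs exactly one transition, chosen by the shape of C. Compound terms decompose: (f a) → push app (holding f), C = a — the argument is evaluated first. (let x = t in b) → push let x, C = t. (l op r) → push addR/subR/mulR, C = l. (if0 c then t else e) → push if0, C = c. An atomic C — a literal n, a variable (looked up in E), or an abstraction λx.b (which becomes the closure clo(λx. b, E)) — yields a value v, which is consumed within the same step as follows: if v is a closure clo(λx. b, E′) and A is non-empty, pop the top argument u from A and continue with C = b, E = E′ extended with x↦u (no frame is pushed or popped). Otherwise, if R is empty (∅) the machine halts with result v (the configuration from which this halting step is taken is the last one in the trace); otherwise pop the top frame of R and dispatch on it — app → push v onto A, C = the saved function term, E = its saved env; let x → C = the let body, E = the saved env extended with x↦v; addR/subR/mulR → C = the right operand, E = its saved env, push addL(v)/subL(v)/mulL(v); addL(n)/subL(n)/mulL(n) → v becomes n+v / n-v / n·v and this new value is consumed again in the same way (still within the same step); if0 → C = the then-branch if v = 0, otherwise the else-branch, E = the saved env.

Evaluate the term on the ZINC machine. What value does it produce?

step 0: [C=((λp. p) ((let v = (let z = -4 in 3) in (-3 - v)) * (((λw. -2) 4) + (-2 * 3)))) | E=∅ | A=∅ | R=∅]
step 1: [C=((let v = (let z = -4 in 3) in (-3 - v)) * (((λw. -2) 4) + (-2 * 3))) | E=∅ | A=∅ | R=[app]]
step 2: [C=(let v = (let z = -4 in 3) in (-3 - v)) | E=∅ | A=∅ | R=[mulR :: app]]
step 3: [C=(let z = -4 in 3) | E=∅ | A=∅ | R=[let v :: mulR :: app]]
step 4: [C=-4 | E=∅ | A=∅ | R=[let z :: let v :: mulR :: app]]
step 5: [C=3 | E={z↦-4} | A=∅ | R=[let v :: mulR :: app]]
step 6: [C=(-3 - v) | E={v↦3} | A=∅ | R=[mulR :: app]]
step 7: [C=-3 | E={v↦3} | A=∅ | R=[subR :: mulR :: app]]
step 8: [C=v | E={v↦3} | A=∅ | R=[subL(-3) :: mulR :: app]]
step 9: [C=(((λw. -2) 4) + (-2 * 3)) | E=∅ | A=∅ | R=[mulL(-6) :: app]]
step 10: [C=((λw. -2) 4) | E=∅ | A=∅ | R=[addR :: mulL(-6) :: app]]
step 11: [C=4 | E=∅ | A=∅ | R=[app :: addR :: mulL(-6) :: app]]
step 12: [C=(λw. -2) | E=∅ | A=[4] | R=[addR :: mulL(-6) :: app]]
step 13: [C=-2 | E={w↦4} | A=∅ | R=[addR :: mulL(-6) :: app]]
step 14: [C=(-2 * 3) | E=∅ | A=∅ | R=[addL(-2) :: mulL(-6) :: app]]
step 15: [C=-2 | E=∅ | A=∅ | R=[mulR :: addL(-2) :: mulL(-6) :: app]]
step 16: [C=3 | E=∅ | A=∅ | R=[mulL(-2) :: addL(-2) :: mulL(-6) :: app]]
step 17: [C=(λp. p) | E=∅ | A=[48] | R=∅]
step 18: [C=p | E={p↦48} | A=∅ | R=∅]
→ final value 48

Answer: 48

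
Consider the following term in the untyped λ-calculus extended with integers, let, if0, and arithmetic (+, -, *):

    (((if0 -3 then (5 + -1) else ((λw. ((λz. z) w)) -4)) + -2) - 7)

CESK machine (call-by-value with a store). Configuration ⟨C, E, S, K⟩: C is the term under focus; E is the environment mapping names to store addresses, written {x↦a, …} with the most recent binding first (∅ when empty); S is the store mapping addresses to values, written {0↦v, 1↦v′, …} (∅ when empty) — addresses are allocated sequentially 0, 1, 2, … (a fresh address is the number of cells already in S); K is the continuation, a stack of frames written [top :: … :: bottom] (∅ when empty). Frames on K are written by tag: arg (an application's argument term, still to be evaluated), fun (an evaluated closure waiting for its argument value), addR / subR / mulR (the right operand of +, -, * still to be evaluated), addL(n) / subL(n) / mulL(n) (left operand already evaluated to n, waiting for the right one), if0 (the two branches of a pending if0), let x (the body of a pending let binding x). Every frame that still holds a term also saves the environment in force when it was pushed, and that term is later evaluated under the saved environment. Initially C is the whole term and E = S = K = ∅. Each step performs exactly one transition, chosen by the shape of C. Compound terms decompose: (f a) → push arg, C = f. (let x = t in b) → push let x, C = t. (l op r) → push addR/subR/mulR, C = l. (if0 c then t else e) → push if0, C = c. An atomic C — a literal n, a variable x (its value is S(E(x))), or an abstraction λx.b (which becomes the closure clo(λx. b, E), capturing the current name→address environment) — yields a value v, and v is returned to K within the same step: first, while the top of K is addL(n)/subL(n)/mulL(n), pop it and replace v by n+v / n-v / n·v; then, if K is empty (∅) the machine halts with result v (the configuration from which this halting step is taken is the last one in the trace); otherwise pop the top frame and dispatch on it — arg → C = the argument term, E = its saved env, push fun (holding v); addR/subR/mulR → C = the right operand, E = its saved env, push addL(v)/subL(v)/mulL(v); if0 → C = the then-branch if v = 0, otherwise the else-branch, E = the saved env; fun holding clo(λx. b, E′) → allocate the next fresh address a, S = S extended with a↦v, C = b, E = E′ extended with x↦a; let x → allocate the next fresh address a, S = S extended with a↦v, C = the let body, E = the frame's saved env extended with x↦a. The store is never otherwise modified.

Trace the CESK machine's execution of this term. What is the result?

Answer: -13

Machine steps:
[0] <C=(((if0 -3 then (5 + -1) else ((λw. ((λz. z) w)) -4)) + -2) - 7), E=∅, S=∅, K=∅>
[1] <C=((if0 -3 then (5 + -1) else ((λw. ((λz. z) w)) -4)) + -2), E=∅, S=∅, K=[subR]>
[2] <C=(if0 -3 then (5 + -1) else ((λw. ((λz. z) w)) -4)), E=∅, S=∅, K=[addR :: subR]>
[3] <C=-3, E=∅, S=∅, K=[if0 :: addR :: subR]>
[4] <C=((λw. ((λz. z) w)) -4), E=∅, S=∅, K=[addR :: subR]>
[5] <C=(λw. ((λz. z) w)), E=∅, S=∅, K=[arg :: addR :: subR]>
[6] <C=-4, E=∅, S=∅, K=[fun :: addR :: subR]>
[7] <C=((λz. z) w), E={w↦0}, S={0↦-4}, K=[addR :: subR]>
[8] <C=(λz. z), E={w↦0}, S={0↦-4}, K=[arg :: addR :: subR]>
[9] <C=w, E={w↦0}, S={0↦-4}, K=[fun :: addR :: subR]>
[10] <C=z, E={z↦1, w↦0}, S={0↦-4, 1↦-4}, K=[addR :: subR]>
[11] <C=-2, E=∅, S={0↦-4, 1↦-4}, K=[addL(-4) :: subR]>
[12] <C=7, E=∅, S={0↦-4, 1↦-4}, K=[subL(-6)]>
→ final value -13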